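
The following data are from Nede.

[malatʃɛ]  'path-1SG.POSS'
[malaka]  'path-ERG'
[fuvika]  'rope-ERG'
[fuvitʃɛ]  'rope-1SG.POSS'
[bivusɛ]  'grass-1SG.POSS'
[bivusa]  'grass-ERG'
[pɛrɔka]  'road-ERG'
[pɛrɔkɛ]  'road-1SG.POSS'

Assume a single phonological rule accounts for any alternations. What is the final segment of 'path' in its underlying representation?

/tʃ/

The stem for 'path' ends in [tʃ] in [malatʃɛ] but [k] in [malaka].
But 'road' keeps [k] in both environments ([pɛrɔkɛ], [pɛrɔka]), so there is no rule changing /k/ to [tʃ] before the 1SG.POSS suffix.
The underlying segment must be /tʃ/; palato-alveolar /tʃ/ becomes [k] when no front vowel follows, yielding [k] there.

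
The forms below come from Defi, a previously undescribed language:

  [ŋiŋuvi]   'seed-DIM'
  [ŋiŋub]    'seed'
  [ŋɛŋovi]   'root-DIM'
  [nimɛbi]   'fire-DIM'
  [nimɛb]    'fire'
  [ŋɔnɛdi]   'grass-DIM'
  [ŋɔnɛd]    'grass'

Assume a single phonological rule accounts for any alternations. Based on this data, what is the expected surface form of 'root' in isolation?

[ŋɛŋob]

The root 'seed' surfaces as [ŋiŋuvi] and [ŋiŋub], with a stem-final [v] ~ [b] alternation.
The stem 'fire' ([nimɛbi], [nimɛb]) shows [b] unchanged in both environments, so [b] cannot be basic with [v] derived before the DIM suffix.
The underlying segment must be /v/; voiced fricatives become stops word-finally, yielding [b] there.
The one attested form of 'root', [ŋɛŋovi], shows underlying /ŋɛŋov/. Applying the same rule word-finally gives [ŋɛŋob].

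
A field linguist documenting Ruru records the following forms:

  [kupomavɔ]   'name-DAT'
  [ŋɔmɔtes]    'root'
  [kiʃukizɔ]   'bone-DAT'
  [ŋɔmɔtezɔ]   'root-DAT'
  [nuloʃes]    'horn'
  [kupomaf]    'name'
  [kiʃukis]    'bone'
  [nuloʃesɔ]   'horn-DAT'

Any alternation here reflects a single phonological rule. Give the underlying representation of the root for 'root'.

/ŋɔmɔtez/

In [ŋɔmɔtes] and [ŋɔmɔtezɔ] the final segment of 'root' alternates: [s] ~ [z].
But 'horn' keeps [s] in both environments ([nuloʃes], [nuloʃesɔ]), so there is no rule changing /s/ to [z] before the DAT suffix.
Therefore /z/ is basic and [s] is derived by word-final obstruent devoicing (voiced obstruents become voiceless word-finally).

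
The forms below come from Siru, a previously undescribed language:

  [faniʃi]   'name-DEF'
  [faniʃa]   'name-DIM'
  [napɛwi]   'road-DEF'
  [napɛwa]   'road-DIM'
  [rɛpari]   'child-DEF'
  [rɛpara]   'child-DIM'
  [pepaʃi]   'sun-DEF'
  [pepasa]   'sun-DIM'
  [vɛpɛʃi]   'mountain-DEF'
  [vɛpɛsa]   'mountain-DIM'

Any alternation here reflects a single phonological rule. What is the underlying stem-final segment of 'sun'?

In [pepaʃi] and [pepasa] the final segment of 'sun' alternates: [ʃ] ~ [s].
Compare 'name', with invariant [ʃ] in [faniʃi] and [faniʃa]: an analysis with underlying /ʃ/ and a rule producing [s] before the DIM suffix would wrongly predict alternation here too.
Therefore /s/ is basic and [ʃ] is derived by palatalization before a front vowel (/s/ becomes palato-alveolar [ʃ] before a front vowel).

/s/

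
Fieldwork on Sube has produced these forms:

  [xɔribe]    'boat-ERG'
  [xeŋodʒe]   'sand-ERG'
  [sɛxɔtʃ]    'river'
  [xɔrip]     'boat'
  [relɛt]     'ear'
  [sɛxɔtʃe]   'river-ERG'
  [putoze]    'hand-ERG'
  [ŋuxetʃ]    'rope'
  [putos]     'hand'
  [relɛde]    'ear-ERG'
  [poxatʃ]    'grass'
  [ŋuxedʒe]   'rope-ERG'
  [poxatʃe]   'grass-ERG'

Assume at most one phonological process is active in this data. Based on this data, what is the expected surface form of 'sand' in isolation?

The stem for 'rope' ends in [dʒ] in [ŋuxedʒe] but [tʃ] in [ŋuxetʃ].
If /tʃ/ were underlying and a rule turned it into [dʒ] before the ERG suffix, 'grass' would also alternate; but it has [tʃ] in both [poxatʃe] and [poxatʃ].
Therefore /dʒ/ is basic and [tʃ] is derived by word-final obstruent devoicing (voiced obstruents become voiceless word-finally).
From [xeŋodʒe] the stem 'sand' is /xeŋodʒ/; word-finally this yields [xeŋotʃ].

[xeŋotʃ]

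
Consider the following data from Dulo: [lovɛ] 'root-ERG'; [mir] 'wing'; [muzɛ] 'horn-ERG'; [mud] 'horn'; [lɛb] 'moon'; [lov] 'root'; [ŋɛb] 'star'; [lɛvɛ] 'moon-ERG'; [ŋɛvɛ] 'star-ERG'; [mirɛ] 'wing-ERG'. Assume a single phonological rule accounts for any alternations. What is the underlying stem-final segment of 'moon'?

The root 'moon' surfaces as [lɛvɛ] and [lɛb], with a stem-final [v] ~ [b] alternation.
Compare 'root', with invariant [v] in [lovɛ] and [lov]: an analysis with underlying /v/ and a rule producing [b] in isolation would wrongly predict alternation here too.
The underlying segment must be /b/; voiced stops become fricatives between vowels, yielding [v] there.

/b/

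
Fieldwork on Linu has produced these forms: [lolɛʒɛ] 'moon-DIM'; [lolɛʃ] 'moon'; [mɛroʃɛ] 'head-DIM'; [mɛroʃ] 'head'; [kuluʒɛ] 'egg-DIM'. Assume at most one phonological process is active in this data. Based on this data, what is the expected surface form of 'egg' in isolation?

[kuluʃ]

The root 'moon' surfaces as [lolɛʒɛ] and [lolɛʃ], with a stem-final [ʒ] ~ [ʃ] alternation.
But 'head' keeps [ʃ] in both environments ([mɛroʃɛ], [mɛroʃ]), so there is no rule changing /ʃ/ to [ʒ] before the DIM suffix.
Therefore /ʒ/ is basic and [ʃ] is derived by word-final obstruent devoicing (voiced obstruents become voiceless word-finally).
From [kuluʒɛ] the stem 'egg' is /kuluʒ/; word-finally this yields [kuluʃ].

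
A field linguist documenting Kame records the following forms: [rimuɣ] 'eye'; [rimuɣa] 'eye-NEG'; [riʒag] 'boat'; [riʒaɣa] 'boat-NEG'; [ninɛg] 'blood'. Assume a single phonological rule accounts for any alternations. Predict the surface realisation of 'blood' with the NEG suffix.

[ninɛɣa]

In [riʒag] and [riʒaɣa] the final segment of 'boat' alternates: [g] ~ [ɣ].
If /ɣ/ were underlying and a rule turned it into [g] in isolation, 'eye' would also alternate; but it has [ɣ] in both [rimuɣ] and [rimuɣa].
The alternation reflects intervocalic spirantization: voiced stops become fricatives between vowels. /g/ is underlying.
The one attested form of 'blood', [ninɛg], shows underlying /ninɛg/. Applying the same rule between vowels gives [ninɛɣa].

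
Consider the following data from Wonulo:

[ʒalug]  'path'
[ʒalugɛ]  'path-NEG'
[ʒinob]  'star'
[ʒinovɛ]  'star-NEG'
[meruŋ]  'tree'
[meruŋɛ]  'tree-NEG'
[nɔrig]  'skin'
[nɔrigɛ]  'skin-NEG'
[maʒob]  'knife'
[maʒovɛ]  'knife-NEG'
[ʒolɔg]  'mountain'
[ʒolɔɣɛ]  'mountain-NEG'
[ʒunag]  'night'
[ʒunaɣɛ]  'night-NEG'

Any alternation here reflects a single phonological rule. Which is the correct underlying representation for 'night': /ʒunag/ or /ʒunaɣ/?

/ʒunaɣ/

'night' shows [g] ~ [ɣ] at the end of the stem ([ʒunag] vs [ʒunaɣɛ]).
Compare 'path', with invariant [g] in [ʒalug] and [ʒalugɛ]: an analysis with underlying /g/ and a rule producing [ɣ] before the NEG suffix would wrongly predict alternation here too.
The alternation reflects word-final hardening: voiced fricatives become stops word-finally. /ɣ/ is underlying.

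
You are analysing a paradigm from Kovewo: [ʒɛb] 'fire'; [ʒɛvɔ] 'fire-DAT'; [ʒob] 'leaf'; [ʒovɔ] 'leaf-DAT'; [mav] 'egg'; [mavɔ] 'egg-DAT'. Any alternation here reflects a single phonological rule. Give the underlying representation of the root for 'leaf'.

'leaf' shows [b] ~ [v] at the end of the stem ([ʒob] vs [ʒovɔ]).
The stem 'egg' ([mav], [mavɔ]) shows [v] unchanged in both environments, so [v] cannot be basic with [b] derived in isolation.
Therefore /b/ is basic and [v] is derived by intervocalic spirantization (voiced stops become fricatives between vowels).

/ʒob/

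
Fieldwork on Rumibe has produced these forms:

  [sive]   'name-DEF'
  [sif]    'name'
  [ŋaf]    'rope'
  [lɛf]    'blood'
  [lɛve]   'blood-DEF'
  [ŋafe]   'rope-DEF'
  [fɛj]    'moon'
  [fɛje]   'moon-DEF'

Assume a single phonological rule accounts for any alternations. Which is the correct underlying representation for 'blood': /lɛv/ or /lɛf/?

/lɛv/

In [lɛve] and [lɛf] the final segment of 'blood' alternates: [v] ~ [f].
The stem 'rope' ([ŋafe], [ŋaf]) shows [f] unchanged in both environments, so [f] cannot be basic with [v] derived before the DEF suffix.
So /v/ is underlying, and a rule of word-final obstruent devoicing — voiced obstruents become voiceless word-finally — gives [f].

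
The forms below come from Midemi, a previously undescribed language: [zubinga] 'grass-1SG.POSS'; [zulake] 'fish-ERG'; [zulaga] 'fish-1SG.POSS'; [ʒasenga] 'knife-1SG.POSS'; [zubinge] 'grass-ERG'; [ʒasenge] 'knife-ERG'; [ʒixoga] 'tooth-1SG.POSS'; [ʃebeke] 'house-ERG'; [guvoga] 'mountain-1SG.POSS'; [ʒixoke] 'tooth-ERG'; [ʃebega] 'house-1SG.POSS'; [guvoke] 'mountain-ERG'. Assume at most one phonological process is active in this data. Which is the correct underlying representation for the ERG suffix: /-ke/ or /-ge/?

/-ke/

The ERG suffix surfaces as [-ge] and [-ke], depending on the final segment of the stem.
The 1SG.POSS suffix, which begins with [g], is invariant after every stem; so [g] is not altered by any rule here.
So the underlying form is /-ke/, and voiceless stops become voiced after a nasal.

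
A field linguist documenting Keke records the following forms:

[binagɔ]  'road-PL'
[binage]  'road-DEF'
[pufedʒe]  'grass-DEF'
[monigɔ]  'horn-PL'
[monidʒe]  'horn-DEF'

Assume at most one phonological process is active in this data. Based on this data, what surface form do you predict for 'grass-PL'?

The stem for 'horn' ends in [g] in [monigɔ] but [dʒ] in [monidʒe].
The stem 'road' ([binagɔ], [binage]) shows [g] unchanged in both environments, so [g] cannot be basic with [dʒ] derived before the DEF suffix.
The alternation reflects depalatalization: palato-alveolar /dʒ/ becomes [g] when no front vowel follows. /dʒ/ is underlying.
The one attested form of 'grass', [pufedʒe], shows underlying /pufedʒ/. Applying the same rule when no front vowel follows gives [pufegɔ].

[pufegɔ]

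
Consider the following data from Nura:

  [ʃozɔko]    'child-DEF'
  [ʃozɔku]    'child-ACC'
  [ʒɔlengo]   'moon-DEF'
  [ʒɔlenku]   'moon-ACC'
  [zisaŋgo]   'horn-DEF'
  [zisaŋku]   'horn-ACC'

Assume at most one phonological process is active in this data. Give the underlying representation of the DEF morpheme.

/-go/

The DEF morpheme has two allomorphs, [-go] and [-ko].
By contrast the ACC suffix keeps its initial [k] throughout — that segment must be underlying.
The DEF suffix is therefore /-go/ underlyingly, with post-vocalic devoicing: voiced stops become voiceless after a vowel.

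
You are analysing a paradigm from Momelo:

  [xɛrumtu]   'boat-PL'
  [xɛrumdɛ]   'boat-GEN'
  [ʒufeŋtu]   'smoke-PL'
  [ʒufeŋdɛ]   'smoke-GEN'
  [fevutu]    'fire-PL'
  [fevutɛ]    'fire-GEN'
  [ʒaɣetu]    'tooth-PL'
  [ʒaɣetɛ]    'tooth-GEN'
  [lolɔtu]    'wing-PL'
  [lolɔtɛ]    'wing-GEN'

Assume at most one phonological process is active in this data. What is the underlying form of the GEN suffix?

/-dɛ/

The GEN suffix surfaces as [-dɛ] and [-tɛ], depending on the final segment of the stem.
By contrast the PL suffix keeps its initial [t] throughout — that segment must be underlying.
The GEN suffix is therefore /-dɛ/ underlyingly, with post-vocalic devoicing: voiced stops become voiceless after a vowel.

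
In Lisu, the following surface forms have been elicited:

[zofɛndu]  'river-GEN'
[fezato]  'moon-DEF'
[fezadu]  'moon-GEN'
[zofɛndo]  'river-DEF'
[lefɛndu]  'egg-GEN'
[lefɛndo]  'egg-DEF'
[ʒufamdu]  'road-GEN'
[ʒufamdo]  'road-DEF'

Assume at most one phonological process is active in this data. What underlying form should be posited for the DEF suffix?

The DEF suffix surfaces as [-do] and [-to], depending on the final segment of the stem.
By contrast the GEN suffix keeps its initial [d] throughout — that segment must be underlying.
So the underlying form is /-to/, and voiceless stops become voiced after a nasal.

/-to/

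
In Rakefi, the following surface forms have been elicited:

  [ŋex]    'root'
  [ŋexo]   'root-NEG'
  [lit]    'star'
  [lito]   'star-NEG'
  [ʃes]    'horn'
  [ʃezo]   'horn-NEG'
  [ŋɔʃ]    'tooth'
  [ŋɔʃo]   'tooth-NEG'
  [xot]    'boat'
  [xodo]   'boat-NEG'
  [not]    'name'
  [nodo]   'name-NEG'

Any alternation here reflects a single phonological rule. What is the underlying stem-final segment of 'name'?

The root 'name' surfaces as [not] and [nodo], with a stem-final [t] ~ [d] alternation.
Compare 'star', with invariant [t] in [lit] and [lito]: an analysis with underlying /t/ and a rule producing [d] before the NEG suffix would wrongly predict alternation here too.
The underlying segment must be /d/; voiced obstruents become voiceless word-finally, yielding [t] there.

/d/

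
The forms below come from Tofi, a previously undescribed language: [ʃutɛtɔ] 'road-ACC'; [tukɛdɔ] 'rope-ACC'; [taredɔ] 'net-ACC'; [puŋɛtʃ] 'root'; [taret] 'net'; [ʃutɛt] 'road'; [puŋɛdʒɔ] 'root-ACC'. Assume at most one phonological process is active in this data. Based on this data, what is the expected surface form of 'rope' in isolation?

In [taret] and [taredɔ] the final segment of 'net' alternates: [t] ~ [d].
Compare 'road', with invariant [t] in [ʃutɛt] and [ʃutɛtɔ]: an analysis with underlying /t/ and a rule producing [d] before the ACC suffix would wrongly predict alternation here too.
So /d/ is underlying, and a rule of word-final obstruent devoicing — voiced obstruents become voiceless word-finally — gives [t].
From [tukɛdɔ] the stem 'rope' is /tukɛd/; word-finally this yields [tukɛt].

[tukɛt]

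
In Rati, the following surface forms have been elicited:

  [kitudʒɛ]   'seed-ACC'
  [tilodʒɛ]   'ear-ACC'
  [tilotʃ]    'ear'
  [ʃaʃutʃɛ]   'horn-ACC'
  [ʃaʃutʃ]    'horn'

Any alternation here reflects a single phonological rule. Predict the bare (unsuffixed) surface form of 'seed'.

'ear' shows [dʒ] ~ [tʃ] at the end of the stem ([tilodʒɛ] vs [tilotʃ]).
The stem 'horn' ([ʃaʃutʃɛ], [ʃaʃutʃ]) shows [tʃ] unchanged in both environments, so [tʃ] cannot be basic with [dʒ] derived before the ACC suffix.
The underlying segment must be /dʒ/; voiced obstruents become voiceless word-finally, yielding [tʃ] there.
The one attested form of 'seed', [kitudʒɛ], shows underlying /kitudʒ/. Applying the same rule word-finally gives [kitutʃ].

[kitutʃ]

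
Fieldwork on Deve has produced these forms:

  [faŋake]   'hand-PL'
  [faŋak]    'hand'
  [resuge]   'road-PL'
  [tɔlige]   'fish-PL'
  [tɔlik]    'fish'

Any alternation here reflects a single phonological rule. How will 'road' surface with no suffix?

[resuk]

'fish' shows [g] ~ [k] at the end of the stem ([tɔlige] vs [tɔlik]).
The stem 'hand' ([faŋake], [faŋak]) shows [k] unchanged in both environments, so [k] cannot be basic with [g] derived before the PL suffix.
The underlying segment must be /g/; voiced obstruents become voiceless word-finally, yielding [k] there.
From [resuge] the stem 'road' is /resug/; word-finally this yields [resuk].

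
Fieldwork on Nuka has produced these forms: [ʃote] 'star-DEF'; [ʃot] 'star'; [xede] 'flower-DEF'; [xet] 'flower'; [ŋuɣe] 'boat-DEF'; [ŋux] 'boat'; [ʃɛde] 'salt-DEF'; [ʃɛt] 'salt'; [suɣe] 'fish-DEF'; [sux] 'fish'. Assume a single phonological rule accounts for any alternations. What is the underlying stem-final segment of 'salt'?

The root 'salt' surfaces as [ʃɛde] and [ʃɛt], with a stem-final [d] ~ [t] alternation.
If /t/ were underlying and a rule turned it into [d] before the DEF suffix, 'star' would also alternate; but it has [t] in both [ʃote] and [ʃot].
Therefore /d/ is basic and [t] is derived by word-final obstruent devoicing (voiced obstruents become voiceless word-finally).

/d/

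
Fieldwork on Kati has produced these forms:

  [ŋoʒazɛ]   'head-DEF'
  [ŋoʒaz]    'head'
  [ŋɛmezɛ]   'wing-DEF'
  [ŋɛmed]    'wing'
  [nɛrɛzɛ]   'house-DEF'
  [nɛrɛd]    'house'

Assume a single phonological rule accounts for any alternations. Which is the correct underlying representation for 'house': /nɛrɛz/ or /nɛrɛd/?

/nɛrɛd/

'house' shows [z] ~ [d] at the end of the stem ([nɛrɛzɛ] vs [nɛrɛd]).
If /z/ were underlying and a rule turned it into [d] in isolation, 'head' would also alternate; but it has [z] in both [ŋoʒazɛ] and [ŋoʒaz].
So /d/ is underlying, and a rule of intervocalic spirantization — voiced stops become fricatives between vowels — gives [z].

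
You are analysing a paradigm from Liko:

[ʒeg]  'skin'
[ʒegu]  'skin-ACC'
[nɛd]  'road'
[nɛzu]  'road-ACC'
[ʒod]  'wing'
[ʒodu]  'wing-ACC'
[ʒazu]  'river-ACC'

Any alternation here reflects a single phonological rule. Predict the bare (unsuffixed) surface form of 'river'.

[ʒad]

'road' shows [d] ~ [z] at the end of the stem ([nɛd] vs [nɛzu]).
The stem 'wing' ([ʒod], [ʒodu]) shows [d] unchanged in both environments, so [d] cannot be basic with [z] derived before the ACC suffix.
The underlying segment must be /z/; voiced fricatives become stops word-finally, yielding [d] there.
From [ʒazu] the stem 'river' is /ʒaz/; word-finally this yields [ʒad].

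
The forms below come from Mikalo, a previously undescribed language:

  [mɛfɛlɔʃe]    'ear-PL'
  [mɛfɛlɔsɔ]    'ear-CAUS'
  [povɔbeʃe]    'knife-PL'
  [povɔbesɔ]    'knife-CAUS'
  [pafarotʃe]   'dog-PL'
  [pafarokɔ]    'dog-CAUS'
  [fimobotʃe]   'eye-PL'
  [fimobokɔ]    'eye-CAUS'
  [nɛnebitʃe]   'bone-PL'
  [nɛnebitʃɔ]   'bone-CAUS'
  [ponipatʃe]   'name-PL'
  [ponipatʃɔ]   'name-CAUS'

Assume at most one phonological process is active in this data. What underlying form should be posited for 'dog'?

/pafarok/

The stem for 'dog' ends in [tʃ] in [pafarotʃe] but [k] in [pafarokɔ].
If /tʃ/ were underlying and a rule turned it into [k] before the CAUS suffix, 'name' would also alternate; but it has [tʃ] in both [ponipatʃe] and [ponipatʃɔ].
Therefore /k/ is basic and [tʃ] is derived by palatalization before a front vowel (/k/ and /s/ become palato-alveolar [tʃ] and [ʃ] before a front vowel).
The underlying form of 'dog' is therefore /pafarok/.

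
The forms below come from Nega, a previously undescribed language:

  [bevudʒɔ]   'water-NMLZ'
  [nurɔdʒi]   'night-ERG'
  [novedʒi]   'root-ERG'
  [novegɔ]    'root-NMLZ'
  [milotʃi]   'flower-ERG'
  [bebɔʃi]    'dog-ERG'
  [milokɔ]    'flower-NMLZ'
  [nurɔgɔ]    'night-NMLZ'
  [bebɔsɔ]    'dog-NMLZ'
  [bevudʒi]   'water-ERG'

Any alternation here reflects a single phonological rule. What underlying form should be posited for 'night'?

The root 'night' surfaces as [nurɔdʒi] and [nurɔgɔ], with a stem-final [dʒ] ~ [g] alternation.
The stem 'water' ([bevudʒi], [bevudʒɔ]) shows [dʒ] unchanged in both environments, so [dʒ] cannot be basic with [g] derived before the NMLZ suffix.
The alternation reflects palatalization before a front vowel: /k/, /g/ and /s/ become palato-alveolar [tʃ], [dʒ] and [ʃ] before a front vowel. /g/ is underlying.
The underlying form of 'night' is therefore /nurɔg/.

/nurɔg/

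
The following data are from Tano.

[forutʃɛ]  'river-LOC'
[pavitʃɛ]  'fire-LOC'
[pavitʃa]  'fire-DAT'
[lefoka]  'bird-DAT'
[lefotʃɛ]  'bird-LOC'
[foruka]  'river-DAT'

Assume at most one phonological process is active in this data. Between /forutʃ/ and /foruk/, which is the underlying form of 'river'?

/foruk/

'river' shows [k] ~ [tʃ] at the end of the stem ([foruka] vs [forutʃɛ]).
Compare 'fire', with invariant [tʃ] in [pavitʃa] and [pavitʃɛ]: an analysis with underlying /tʃ/ and a rule producing [k] before the DAT suffix would wrongly predict alternation here too.
Therefore /k/ is basic and [tʃ] is derived by palatalization before a front vowel (/k/ becomes palato-alveolar [tʃ] before a front vowel).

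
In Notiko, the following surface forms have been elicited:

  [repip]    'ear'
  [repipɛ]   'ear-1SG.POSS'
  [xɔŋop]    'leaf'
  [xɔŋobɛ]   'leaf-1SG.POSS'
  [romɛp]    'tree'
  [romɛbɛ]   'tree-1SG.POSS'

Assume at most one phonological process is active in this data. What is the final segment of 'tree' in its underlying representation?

/b/

The root 'tree' surfaces as [romɛp] and [romɛbɛ], with a stem-final [p] ~ [b] alternation.
If /p/ were underlying and a rule turned it into [b] before the 1SG.POSS suffix, 'ear' would also alternate; but it has [p] in both [repip] and [repipɛ].
The underlying segment must be /b/; voiced obstruents become voiceless word-finally, yielding [p] there.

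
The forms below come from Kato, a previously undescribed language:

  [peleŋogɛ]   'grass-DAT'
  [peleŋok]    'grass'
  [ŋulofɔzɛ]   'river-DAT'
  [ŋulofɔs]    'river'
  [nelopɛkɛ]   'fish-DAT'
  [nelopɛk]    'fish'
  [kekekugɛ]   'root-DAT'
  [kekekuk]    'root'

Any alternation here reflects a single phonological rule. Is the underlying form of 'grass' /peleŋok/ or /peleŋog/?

/peleŋog/

In [peleŋogɛ] and [peleŋok] the final segment of 'grass' alternates: [g] ~ [k].
If /k/ were underlying and a rule turned it into [g] before the DAT suffix, 'fish' would also alternate; but it has [k] in both [nelopɛkɛ] and [nelopɛk].
The alternation reflects word-final obstruent devoicing: voiced obstruents become voiceless word-finally. /g/ is underlying.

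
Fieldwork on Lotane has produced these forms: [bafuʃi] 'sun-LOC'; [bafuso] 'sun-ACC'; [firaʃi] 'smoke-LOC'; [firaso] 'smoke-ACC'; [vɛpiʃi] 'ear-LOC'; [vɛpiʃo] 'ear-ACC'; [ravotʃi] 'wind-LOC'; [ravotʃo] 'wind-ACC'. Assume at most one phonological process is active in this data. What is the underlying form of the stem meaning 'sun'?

/bafus/

'sun' shows [ʃ] ~ [s] at the end of the stem ([bafuʃi] vs [bafuso]).
If /ʃ/ were underlying and a rule turned it into [s] before the ACC suffix, 'ear' would also alternate; but it has [ʃ] in both [vɛpiʃi] and [vɛpiʃo].
So /s/ is underlying, and a rule of palatalization before a front vowel — /s/ becomes palato-alveolar [ʃ] before a front vowel — gives [ʃ].
Hence 'sun' is /bafus/ underlyingly.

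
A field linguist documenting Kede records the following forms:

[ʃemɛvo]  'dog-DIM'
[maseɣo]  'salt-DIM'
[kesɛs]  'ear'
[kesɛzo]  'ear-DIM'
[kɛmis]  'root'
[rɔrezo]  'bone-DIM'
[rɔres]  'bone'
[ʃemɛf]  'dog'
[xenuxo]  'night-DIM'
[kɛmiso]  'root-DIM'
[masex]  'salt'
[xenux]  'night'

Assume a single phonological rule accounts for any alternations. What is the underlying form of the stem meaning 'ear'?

In [kesɛzo] and [kesɛs] the final segment of 'ear' alternates: [z] ~ [s].
The stem 'root' ([kɛmiso], [kɛmis]) shows [s] unchanged in both environments, so [s] cannot be basic with [z] derived before the DIM suffix.
Therefore /z/ is basic and [s] is derived by word-final obstruent devoicing (voiced obstruents become voiceless word-finally).

/kesɛz/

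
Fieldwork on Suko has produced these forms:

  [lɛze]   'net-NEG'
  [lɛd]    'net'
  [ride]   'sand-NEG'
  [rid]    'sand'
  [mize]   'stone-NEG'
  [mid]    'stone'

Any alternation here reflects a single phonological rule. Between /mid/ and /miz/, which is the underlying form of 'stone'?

/miz/

In [mize] and [mid] the final segment of 'stone' alternates: [z] ~ [d].
The stem 'sand' ([ride], [rid]) shows [d] unchanged in both environments, so [d] cannot be basic with [z] derived before the NEG suffix.
The underlying segment must be /z/; voiced fricatives become stops word-finally, yielding [d] there.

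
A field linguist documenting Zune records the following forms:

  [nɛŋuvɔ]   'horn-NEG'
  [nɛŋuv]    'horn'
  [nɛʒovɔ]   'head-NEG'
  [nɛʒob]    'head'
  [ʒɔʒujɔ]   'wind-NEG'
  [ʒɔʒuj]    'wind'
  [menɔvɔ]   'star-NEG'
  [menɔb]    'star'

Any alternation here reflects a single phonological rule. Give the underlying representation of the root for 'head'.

/nɛʒob/

The root 'head' surfaces as [nɛʒovɔ] and [nɛʒob], with a stem-final [v] ~ [b] alternation.
The stem 'horn' ([nɛŋuvɔ], [nɛŋuv]) shows [v] unchanged in both environments, so [v] cannot be basic with [b] derived in isolation.
So /b/ is underlying, and a rule of intervocalic spirantization — voiced stops become fricatives between vowels — gives [v].
Hence 'head' is /nɛʒob/ underlyingly.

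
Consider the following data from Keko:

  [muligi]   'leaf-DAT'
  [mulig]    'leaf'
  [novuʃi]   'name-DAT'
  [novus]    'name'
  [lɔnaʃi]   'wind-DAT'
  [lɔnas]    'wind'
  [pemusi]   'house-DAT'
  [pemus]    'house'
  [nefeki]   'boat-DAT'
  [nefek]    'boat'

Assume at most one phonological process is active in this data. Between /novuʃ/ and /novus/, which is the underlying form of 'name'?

/novuʃ/

The stem for 'name' ends in [ʃ] in [novuʃi] but [s] in [novus].
Compare 'house', with invariant [s] in [pemusi] and [pemus]: an analysis with underlying /s/ and a rule producing [ʃ] before the DAT suffix would wrongly predict alternation here too.
The alternation reflects depalatalization: palato-alveolar /ʃ/ becomes [s] when no front vowel follows. /ʃ/ is underlying.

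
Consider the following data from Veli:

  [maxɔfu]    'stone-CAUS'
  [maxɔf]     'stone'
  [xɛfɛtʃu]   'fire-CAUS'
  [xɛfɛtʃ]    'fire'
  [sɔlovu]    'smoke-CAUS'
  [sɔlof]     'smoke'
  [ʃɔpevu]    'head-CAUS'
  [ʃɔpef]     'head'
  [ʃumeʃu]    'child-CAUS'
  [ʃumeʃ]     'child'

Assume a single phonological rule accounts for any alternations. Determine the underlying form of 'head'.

The root 'head' surfaces as [ʃɔpevu] and [ʃɔpef], with a stem-final [v] ~ [f] alternation.
But 'stone' keeps [f] in both environments ([maxɔfu], [maxɔf]), so there is no rule changing /f/ to [v] before the CAUS suffix.
Therefore /v/ is basic and [f] is derived by word-final obstruent devoicing (voiced obstruents become voiceless word-finally).

/ʃɔpev/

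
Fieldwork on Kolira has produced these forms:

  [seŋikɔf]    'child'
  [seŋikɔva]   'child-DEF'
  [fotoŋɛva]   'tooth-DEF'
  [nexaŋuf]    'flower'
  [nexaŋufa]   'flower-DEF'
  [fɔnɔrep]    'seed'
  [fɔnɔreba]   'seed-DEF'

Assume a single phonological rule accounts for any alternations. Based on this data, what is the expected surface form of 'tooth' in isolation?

[fotoŋɛf]

In [seŋikɔf] and [seŋikɔva] the final segment of 'child' alternates: [f] ~ [v].
Compare 'flower', with invariant [f] in [nexaŋuf] and [nexaŋufa]: an analysis with underlying /f/ and a rule producing [v] before the DEF suffix would wrongly predict alternation here too.
The alternation reflects word-final obstruent devoicing: voiced obstruents become voiceless word-finally. /v/ is underlying.
From [fotoŋɛva] the stem 'tooth' is /fotoŋɛv/; word-finally this yields [fotoŋɛf].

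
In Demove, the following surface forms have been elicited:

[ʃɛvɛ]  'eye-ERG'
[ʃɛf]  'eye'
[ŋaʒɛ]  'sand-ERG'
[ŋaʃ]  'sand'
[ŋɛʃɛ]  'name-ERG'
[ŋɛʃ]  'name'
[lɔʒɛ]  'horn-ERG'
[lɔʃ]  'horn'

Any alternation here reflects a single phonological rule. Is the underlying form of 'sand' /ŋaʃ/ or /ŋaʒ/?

'sand' shows [ʒ] ~ [ʃ] at the end of the stem ([ŋaʒɛ] vs [ŋaʃ]).
But 'name' keeps [ʃ] in both environments ([ŋɛʃɛ], [ŋɛʃ]), so there is no rule changing /ʃ/ to [ʒ] before the ERG suffix.
Therefore /ʒ/ is basic and [ʃ] is derived by word-final obstruent devoicing (voiced obstruents become voiceless word-finally).

/ŋaʒ/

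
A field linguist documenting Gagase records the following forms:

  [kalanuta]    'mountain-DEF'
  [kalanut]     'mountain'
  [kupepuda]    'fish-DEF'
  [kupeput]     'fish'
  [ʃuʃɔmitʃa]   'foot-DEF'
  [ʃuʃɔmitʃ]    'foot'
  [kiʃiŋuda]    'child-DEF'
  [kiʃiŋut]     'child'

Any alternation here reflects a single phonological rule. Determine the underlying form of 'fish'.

/kupepud/

The stem for 'fish' ends in [d] in [kupepuda] but [t] in [kupeput].
But 'mountain' keeps [t] in both environments ([kalanuta], [kalanut]), so there is no rule changing /t/ to [d] before the DEF suffix.
The alternation reflects word-final obstruent devoicing: voiced obstruents become voiceless word-finally. /d/ is underlying.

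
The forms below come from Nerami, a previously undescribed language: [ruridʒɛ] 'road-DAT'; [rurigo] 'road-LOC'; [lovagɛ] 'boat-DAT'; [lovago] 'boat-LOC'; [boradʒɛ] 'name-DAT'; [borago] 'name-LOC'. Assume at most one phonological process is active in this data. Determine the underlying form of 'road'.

/ruridʒ/

The stem for 'road' ends in [dʒ] in [ruridʒɛ] but [g] in [rurigo].
But 'boat' keeps [g] in both environments ([lovagɛ], [lovago]), so there is no rule changing /g/ to [dʒ] before the DAT suffix.
So /dʒ/ is underlying, and a rule of depalatalization — palato-alveolar /dʒ/ becomes [g] when no front vowel follows — gives [g].
The underlying form of 'road' is therefore /ruridʒ/.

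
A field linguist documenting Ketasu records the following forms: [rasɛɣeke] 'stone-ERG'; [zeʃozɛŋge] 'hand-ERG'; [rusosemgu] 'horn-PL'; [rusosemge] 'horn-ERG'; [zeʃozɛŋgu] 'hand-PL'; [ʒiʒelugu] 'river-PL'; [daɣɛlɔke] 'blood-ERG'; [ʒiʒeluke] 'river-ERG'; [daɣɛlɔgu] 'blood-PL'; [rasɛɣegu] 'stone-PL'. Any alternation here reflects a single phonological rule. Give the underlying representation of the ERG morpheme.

The ERG suffix surfaces as [-ge] and [-ke], depending on the final segment of the stem.
By contrast the PL suffix keeps its initial [g] throughout — that segment must be underlying.
So the underlying form is /-ke/, and voiceless stops become voiced after a nasal.

/-ke/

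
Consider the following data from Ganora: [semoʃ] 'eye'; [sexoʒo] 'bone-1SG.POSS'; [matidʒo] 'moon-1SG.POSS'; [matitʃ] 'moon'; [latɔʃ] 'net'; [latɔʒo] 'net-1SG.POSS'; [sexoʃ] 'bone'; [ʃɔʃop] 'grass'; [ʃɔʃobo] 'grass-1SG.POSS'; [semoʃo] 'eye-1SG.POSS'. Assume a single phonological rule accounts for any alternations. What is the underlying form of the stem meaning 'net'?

/latɔʒ/

The root 'net' surfaces as [latɔʃ] and [latɔʒo], with a stem-final [ʃ] ~ [ʒ] alternation.
The stem 'eye' ([semoʃ], [semoʃo]) shows [ʃ] unchanged in both environments, so [ʃ] cannot be basic with [ʒ] derived before the 1SG.POSS suffix.
The alternation reflects word-final obstruent devoicing: voiced obstruents become voiceless word-finally. /ʒ/ is underlying.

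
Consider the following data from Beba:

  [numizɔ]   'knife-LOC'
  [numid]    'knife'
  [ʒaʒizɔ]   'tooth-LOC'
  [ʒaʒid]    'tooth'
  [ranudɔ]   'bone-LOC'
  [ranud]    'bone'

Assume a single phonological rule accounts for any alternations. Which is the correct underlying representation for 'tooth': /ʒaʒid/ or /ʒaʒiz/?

/ʒaʒiz/

'tooth' shows [z] ~ [d] at the end of the stem ([ʒaʒizɔ] vs [ʒaʒid]).
If /d/ were underlying and a rule turned it into [z] before the LOC suffix, 'bone' would also alternate; but it has [d] in both [ranudɔ] and [ranud].
The underlying segment must be /z/; voiced fricatives become stops word-finally, yielding [d] there.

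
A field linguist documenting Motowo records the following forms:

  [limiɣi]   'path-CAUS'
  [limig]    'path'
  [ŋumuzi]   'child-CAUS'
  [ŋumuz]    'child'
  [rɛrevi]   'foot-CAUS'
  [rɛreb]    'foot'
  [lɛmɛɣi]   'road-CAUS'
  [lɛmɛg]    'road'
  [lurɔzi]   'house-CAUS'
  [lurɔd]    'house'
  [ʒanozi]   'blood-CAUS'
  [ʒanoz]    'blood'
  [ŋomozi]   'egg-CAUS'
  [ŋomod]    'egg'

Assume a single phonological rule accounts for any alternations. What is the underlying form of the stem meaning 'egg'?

In [ŋomozi] and [ŋomod] the final segment of 'egg' alternates: [z] ~ [d].
If /z/ were underlying and a rule turned it into [d] in isolation, 'blood' would also alternate; but it has [z] in both [ʒanozi] and [ʒanoz].
So /d/ is underlying, and a rule of intervocalic spirantization — voiced stops become fricatives between vowels — gives [z].
So 'egg' = /ŋomod/.

/ŋomod/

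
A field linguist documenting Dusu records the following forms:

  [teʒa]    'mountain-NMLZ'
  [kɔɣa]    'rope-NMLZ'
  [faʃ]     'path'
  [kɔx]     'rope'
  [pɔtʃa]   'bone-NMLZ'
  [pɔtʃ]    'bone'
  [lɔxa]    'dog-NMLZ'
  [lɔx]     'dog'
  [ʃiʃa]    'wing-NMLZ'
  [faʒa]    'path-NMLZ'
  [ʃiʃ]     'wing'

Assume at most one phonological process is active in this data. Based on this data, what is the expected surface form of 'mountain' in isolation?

[teʃ]

'path' shows [ʒ] ~ [ʃ] at the end of the stem ([faʒa] vs [faʃ]).
The stem 'wing' ([ʃiʃa], [ʃiʃ]) shows [ʃ] unchanged in both environments, so [ʃ] cannot be basic with [ʒ] derived before the NMLZ suffix.
The alternation reflects word-final obstruent devoicing: voiced obstruents become voiceless word-finally. /ʒ/ is underlying.
The one attested form of 'mountain', [teʒa], shows underlying /teʒ/. Applying the same rule word-finally gives [teʃ].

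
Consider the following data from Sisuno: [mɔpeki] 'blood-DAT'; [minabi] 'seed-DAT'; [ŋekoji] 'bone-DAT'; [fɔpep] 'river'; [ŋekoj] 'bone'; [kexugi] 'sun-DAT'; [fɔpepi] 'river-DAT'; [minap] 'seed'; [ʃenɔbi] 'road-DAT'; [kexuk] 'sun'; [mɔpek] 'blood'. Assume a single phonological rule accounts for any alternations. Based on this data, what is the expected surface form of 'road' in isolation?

In [minap] and [minabi] the final segment of 'seed' alternates: [p] ~ [b].
If /p/ were underlying and a rule turned it into [b] before the DAT suffix, 'river' would also alternate; but it has [p] in both [fɔpep] and [fɔpepi].
So /b/ is underlying, and a rule of word-final obstruent devoicing — voiced obstruents become voiceless word-finally — gives [p].
The one attested form of 'road', [ʃenɔbi], shows underlying /ʃenɔb/. Applying the same rule word-finally gives [ʃenɔp].

[ʃenɔp]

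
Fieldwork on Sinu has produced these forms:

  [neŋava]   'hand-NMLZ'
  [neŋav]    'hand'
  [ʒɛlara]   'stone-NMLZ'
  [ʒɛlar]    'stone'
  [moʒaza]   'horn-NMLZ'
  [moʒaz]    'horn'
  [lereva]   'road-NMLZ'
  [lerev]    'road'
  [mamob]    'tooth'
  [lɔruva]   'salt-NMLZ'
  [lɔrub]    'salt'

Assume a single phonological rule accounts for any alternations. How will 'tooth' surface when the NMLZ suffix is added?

[mamova]

'salt' shows [v] ~ [b] at the end of the stem ([lɔruva] vs [lɔrub]).
The stem 'hand' ([neŋava], [neŋav]) shows [v] unchanged in both environments, so [v] cannot be basic with [b] derived in isolation.
So /b/ is underlying, and a rule of intervocalic spirantization — voiced stops become fricatives between vowels — gives [v].
The one attested form of 'tooth', [mamob], shows underlying /mamob/. Applying the same rule between vowels gives [mamova].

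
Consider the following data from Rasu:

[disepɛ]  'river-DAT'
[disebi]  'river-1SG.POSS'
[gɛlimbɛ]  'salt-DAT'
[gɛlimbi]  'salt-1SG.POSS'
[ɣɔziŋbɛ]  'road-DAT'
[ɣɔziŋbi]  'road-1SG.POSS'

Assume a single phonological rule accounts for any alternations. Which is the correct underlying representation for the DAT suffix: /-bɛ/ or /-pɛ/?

The DAT suffix surfaces as [-bɛ] and [-pɛ], depending on the final segment of the stem.
The 1SG.POSS suffix, which begins with [b], is invariant after every stem; so [b] is not altered by any rule here.
The DAT suffix is therefore /-pɛ/ underlyingly, with post-nasal voicing: voiceless stops become voiced after a nasal.

/-pɛ/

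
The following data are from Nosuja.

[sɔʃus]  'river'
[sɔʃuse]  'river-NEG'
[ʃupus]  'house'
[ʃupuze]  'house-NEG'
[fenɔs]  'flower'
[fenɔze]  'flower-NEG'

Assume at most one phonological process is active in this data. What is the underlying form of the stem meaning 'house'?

'house' shows [s] ~ [z] at the end of the stem ([ʃupus] vs [ʃupuze]).
But 'river' keeps [s] in both environments ([sɔʃus], [sɔʃuse]), so there is no rule changing /s/ to [z] before the NEG suffix.
So /z/ is underlying, and a rule of word-final obstruent devoicing — voiced obstruents become voiceless word-finally — gives [s].

/ʃupuz/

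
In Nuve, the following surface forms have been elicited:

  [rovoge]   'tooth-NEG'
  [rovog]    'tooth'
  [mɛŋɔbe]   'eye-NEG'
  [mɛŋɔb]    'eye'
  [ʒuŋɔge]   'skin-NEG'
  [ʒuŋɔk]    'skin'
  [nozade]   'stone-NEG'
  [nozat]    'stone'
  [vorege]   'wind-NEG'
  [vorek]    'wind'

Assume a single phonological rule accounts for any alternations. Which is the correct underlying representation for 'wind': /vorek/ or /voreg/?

In [vorege] and [vorek] the final segment of 'wind' alternates: [g] ~ [k].
But 'tooth' keeps [g] in both environments ([rovoge], [rovog]), so there is no rule changing /g/ to [k] in isolation.
Therefore /k/ is basic and [g] is derived by intervocalic voicing (voiceless stops become voiced between vowels).

/vorek/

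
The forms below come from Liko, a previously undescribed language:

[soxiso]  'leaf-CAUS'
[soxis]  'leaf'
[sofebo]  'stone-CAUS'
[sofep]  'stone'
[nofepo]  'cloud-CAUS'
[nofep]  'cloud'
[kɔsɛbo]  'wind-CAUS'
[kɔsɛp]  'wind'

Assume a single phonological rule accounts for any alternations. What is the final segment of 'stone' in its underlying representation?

'stone' shows [b] ~ [p] at the end of the stem ([sofebo] vs [sofep]).
Compare 'cloud', with invariant [p] in [nofepo] and [nofep]: an analysis with underlying /p/ and a rule producing [b] before the CAUS suffix would wrongly predict alternation here too.
So /b/ is underlying, and a rule of word-final obstruent devoicing — voiced obstruents become voiceless word-finally — gives [p].

/b/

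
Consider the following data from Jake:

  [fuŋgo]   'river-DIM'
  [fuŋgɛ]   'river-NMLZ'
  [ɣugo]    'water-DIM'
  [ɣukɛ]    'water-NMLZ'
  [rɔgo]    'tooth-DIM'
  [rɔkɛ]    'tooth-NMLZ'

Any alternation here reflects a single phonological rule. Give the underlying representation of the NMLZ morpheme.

The NMLZ morpheme has two allomorphs, [-gɛ] and [-kɛ].
The DIM suffix, which begins with [g], is invariant after every stem; so [g] is not altered by any rule here.
The NMLZ suffix is therefore /-kɛ/ underlyingly, with post-nasal voicing: voiceless stops become voiced after a nasal.

/-kɛ/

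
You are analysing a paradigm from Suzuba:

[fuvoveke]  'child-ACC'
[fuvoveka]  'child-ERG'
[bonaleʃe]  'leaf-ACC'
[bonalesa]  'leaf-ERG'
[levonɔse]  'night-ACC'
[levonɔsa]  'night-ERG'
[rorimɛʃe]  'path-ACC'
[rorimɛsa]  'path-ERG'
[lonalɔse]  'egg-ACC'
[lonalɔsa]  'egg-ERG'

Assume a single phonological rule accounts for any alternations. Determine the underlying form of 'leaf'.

'leaf' shows [ʃ] ~ [s] at the end of the stem ([bonaleʃe] vs [bonalesa]).
But 'egg' keeps [s] in both environments ([lonalɔse], [lonalɔsa]), so there is no rule changing /s/ to [ʃ] before the ACC suffix.
Therefore /ʃ/ is basic and [s] is derived by depalatalization (palato-alveolar /ʃ/ becomes [s] when no front vowel follows).
Hence 'leaf' is /bonaleʃ/ underlyingly.

/bonaleʃ/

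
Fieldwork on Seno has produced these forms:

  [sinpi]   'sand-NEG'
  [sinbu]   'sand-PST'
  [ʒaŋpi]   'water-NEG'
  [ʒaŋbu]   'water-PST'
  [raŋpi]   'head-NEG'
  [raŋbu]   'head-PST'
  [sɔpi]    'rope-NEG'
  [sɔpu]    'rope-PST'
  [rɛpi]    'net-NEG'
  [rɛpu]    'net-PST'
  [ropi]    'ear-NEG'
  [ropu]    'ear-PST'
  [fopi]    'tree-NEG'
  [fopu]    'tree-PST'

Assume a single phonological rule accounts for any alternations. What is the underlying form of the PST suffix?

/-bu/

The PST morpheme has two allomorphs, [-bu] and [-pu].
The NEG suffix, which begins with [p], is invariant after every stem; so [p] is not altered by any rule here.
The PST suffix is therefore /-bu/ underlyingly, with post-vocalic devoicing: voiced stops become voiceless after a vowel.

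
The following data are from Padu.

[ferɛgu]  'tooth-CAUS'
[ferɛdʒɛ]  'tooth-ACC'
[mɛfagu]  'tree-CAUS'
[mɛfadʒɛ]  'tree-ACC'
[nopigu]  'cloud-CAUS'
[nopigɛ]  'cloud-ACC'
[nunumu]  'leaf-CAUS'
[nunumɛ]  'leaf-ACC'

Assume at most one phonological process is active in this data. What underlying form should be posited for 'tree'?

/mɛfadʒ/

The root 'tree' surfaces as [mɛfagu] and [mɛfadʒɛ], with a stem-final [g] ~ [dʒ] alternation.
But 'cloud' keeps [g] in both environments ([nopigu], [nopigɛ]), so there is no rule changing /g/ to [dʒ] before the ACC suffix.
So /dʒ/ is underlying, and a rule of depalatalization — palato-alveolar /dʒ/ becomes [g] when no front vowel follows — gives [g].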